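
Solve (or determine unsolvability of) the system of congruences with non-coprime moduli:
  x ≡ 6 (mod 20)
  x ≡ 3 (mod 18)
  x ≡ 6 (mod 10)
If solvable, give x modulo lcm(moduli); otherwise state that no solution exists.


Moduli 20, 18, 10 are not pairwise coprime, so CRT works modulo lcm(m_i) when all pairwise compatibility conditions hold.
Pairwise compatibility: gcd(m_i, m_j) must divide a_i - a_j for every pair.
Merge one congruence at a time:
  Start: x ≡ 6 (mod 20).
  Combine with x ≡ 3 (mod 18): gcd(20, 18) = 2, and 3 - 6 = -3 is NOT divisible by 2.
    ⇒ system is inconsistent (no integer solution).

No solution (the system is inconsistent).


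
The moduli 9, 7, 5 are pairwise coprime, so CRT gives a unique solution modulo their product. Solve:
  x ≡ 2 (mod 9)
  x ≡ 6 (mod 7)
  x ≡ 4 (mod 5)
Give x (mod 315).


Moduli 9, 7, 5 are pairwise coprime; by CRT there is a unique solution modulo M = 9 · 7 · 5 = 315.
Solve pairwise, accumulating the modulus:
  Start with x ≡ 2 (mod 9).
  Combine with x ≡ 6 (mod 7): since gcd(9, 7) = 1, we get a unique residue mod 63.
    Write x = 2 + 9·t and substitute into x ≡ 6 (mod 7): 9·t ≡ 6 − 2 = 4 (mod 7).
    Reduce coefficients mod 7: 2·t ≡ 4 (mod 7).
    The inverse of 2 mod 7 is 4 (since 2·4 = 8 = 1·7 + 1), so t ≡ 4·4 = 16 ≡ 2 (mod 7).
    Then x = 2 + 9·2 = 20, valid modulo lcm(9, 7) = 63: x ≡ 20 (mod 63).
  Combine with x ≡ 4 (mod 5): since gcd(63, 5) = 1, we get a unique residue mod 315.
    Write x = 20 + 63·t and substitute into x ≡ 4 (mod 5): 63·t ≡ 4 − 20 = -16 (mod 5).
    Reduce coefficients mod 5: 3·t ≡ 4 (mod 5).
    The inverse of 3 mod 5 is 2 (since 3·2 = 6 = 1·5 + 1), so t ≡ 2·4 = 8 ≡ 3 (mod 5).
    Then x = 20 + 63·3 = 209, valid modulo lcm(63, 5) = 315: x ≡ 209 (mod 315).
Verify: 209 mod 9 = 2 ✓, 209 mod 7 = 6 ✓, 209 mod 5 = 4 ✓.

x ≡ 209 (mod 315).


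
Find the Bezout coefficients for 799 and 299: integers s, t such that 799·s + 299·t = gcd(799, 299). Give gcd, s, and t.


Euclidean algorithm on (799, 299) — divide until remainder is 0:
  799 = 2 · 299 + 201
  299 = 1 · 201 + 98
  201 = 2 · 98 + 5
  98 = 19 · 5 + 3
  5 = 1 · 3 + 2
  3 = 1 · 2 + 1
  2 = 2 · 1 + 0
gcd(799, 299) = 1.
Track Bezout coefficients alongside the remainders: start with r₀ = 799 = a·1 + b·0 (s = 1, t = 0) and r₁ = 299 = a·0 + b·1 (s = 0, t = 1); each new remainder r_{k+1} = r_{k-1} − q_k·r_k inherits s_{k+1} = s_{k-1} − q_k·s_k, t_{k+1} = t_{k-1} − q_k·t_k, so r_k = a·s_k + b·t_k at every step:
  q = 2: r = 201, s = 1 − 2·0 = 1, t = 0 − 2·1 = -2  (check: 799·1 + 299·(-2) = 201)
  q = 1: r = 98, s = 0 − 1·1 = -1, t = 1 − 1·(-2) = 3  (check: 799·(-1) + 299·3 = 98)
  q = 2: r = 5, s = 1 − 2·(-1) = 3, t = -2 − 2·3 = -8  (check: 799·3 + 299·(-8) = 5)
  q = 19: r = 3, s = -1 − 19·3 = -58, t = 3 − 19·(-8) = 155  (check: 799·(-58) + 299·155 = 3)
  q = 1: r = 2, s = 3 − 1·(-58) = 61, t = -8 − 1·155 = -163  (check: 799·61 + 299·(-163) = 2)
  q = 1: r = 1, s = -58 − 1·61 = -119, t = 155 − 1·(-163) = 318  (check: 799·(-119) + 299·318 = 1)
The row with r = 1 (the gcd) gives the Bezout coefficients s = -119, t = 318.
Result: 799 · (-119) + 299 · (318) = 1.

gcd(799, 299) = 1; s = -119, t = 318 (check: 799·(-119) + 299·318 = 1).


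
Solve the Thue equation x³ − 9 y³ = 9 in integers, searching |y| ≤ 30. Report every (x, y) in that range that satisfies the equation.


The equation is x³ - 9y³ = 9. For fixed y, x³ = 9·y³ + 9, so a solution requires the RHS to be a perfect cube.
Strategy: iterate y from -30 to 30, compute RHS = 9·y³ + 9, and check whether it is a (positive or negative) perfect cube.
Check small values of y:
  y = 0: RHS = 9 is not a perfect cube.
  y = 1: RHS = 18 is not a perfect cube.
  y = -1: RHS = 0 = (0)³ ⇒ x = 0 works.
  y = 2: RHS = 81 is not a perfect cube.
  y = -2: RHS = -63 is not a perfect cube.
  y = 3: RHS = 252 is not a perfect cube.
  y = -3: RHS = -234 is not a perfect cube.
Continuing the search up to |y| = 30 finds no further solutions beyond those listed.
Collected solutions: (0, -1).

Solutions (with |y| ≤ 30): (0, -1).


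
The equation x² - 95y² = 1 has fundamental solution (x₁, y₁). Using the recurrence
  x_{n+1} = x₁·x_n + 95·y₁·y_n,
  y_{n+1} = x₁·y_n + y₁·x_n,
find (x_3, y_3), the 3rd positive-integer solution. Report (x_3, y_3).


Step 1: Find the fundamental solution (x₁, y₁) of x² - 95y² = 1.
  Expand √95 as a continued fraction. a₀ = ⌊√95⌋ = 9; iterate m_{k+1} = d_k·a_k − m_k, d_{k+1} = (95 − m_{k+1}²)/d_k, a_{k+1} = ⌊(a₀ + m_{k+1})/d_{k+1}⌋ (starting m₀ = 0, d₀ = 1), with convergents p_k = a_k·p_{k-1} + p_{k-2}, q_k = a_k·q_{k-1} + q_{k-2} (p₋₁ = 1, q₋₁ = 0):
  k = 0: a₀ = 9; p₀/q₀ = 9/1; p₀² − 95·q₀² = 81 − 95 = -14.
  k = 1: m = 9, d = 14, a = ⌊(9 + 9)/14⌋ = 1; p/q = (1·9 + 1)/(1·1 + 0) = 10/1; p² − 95·q² = 100 − 95 = 5.
  k = 2: m = 5, d = 5, a = ⌊(9 + 5)/5⌋ = 2; p/q = (2·10 + 9)/(2·1 + 1) = 29/3; p² − 95·q² = 841 − 855 = -14.
  k = 3: m = 5, d = 14, a = ⌊(9 + 5)/14⌋ = 1; p/q = (1·29 + 10)/(1·3 + 1) = 39/4; p² − 95·q² = 1521 − 1520 = 1.
  The first convergent with p² − 95·q² = 1 gives the fundamental solution (x₁, y₁) = (39, 4).
Step 2: Apply the recurrence (x_{n+1}, y_{n+1}) = (x₁x_n + 95y₁y_n, x₁y_n + y₁x_n) repeatedly.
  From (x_1, y_1) = (39, 4): x_2 = 39·39 + 95·4·4 = 3041; y_2 = 39·4 + 4·39 = 312.
  From (x_2, y_2) = (3041, 312): x_3 = 39·3041 + 95·4·312 = 237159; y_3 = 39·312 + 4·3041 = 24332.
Step 3: Verify x_3² - 95·y_3² = 56244391281 - 56244391280 = 1 (should be 1). ✓

(x_1, y_1) = (39, 4); (x_3, y_3) = (237159, 24332).


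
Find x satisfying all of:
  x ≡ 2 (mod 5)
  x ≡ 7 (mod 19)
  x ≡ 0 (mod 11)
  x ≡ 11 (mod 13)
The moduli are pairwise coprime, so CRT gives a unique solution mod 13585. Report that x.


Product of moduli M = 5 · 19 · 11 · 13 = 13585.
Merge one congruence at a time:
  Start: x ≡ 2 (mod 5).
  Combine with x ≡ 7 (mod 19); new modulus lcm = 95.
    Write x = 2 + 5·t and substitute into x ≡ 7 (mod 19): 5·t ≡ 7 − 2 = 5 (mod 19).
    The inverse of 5 mod 19 is 4 (since 5·4 = 20 = 1·19 + 1), so t ≡ 4·5 = 20 ≡ 1 (mod 19).
    Then x = 2 + 5·1 = 7, valid modulo lcm(5, 19) = 95: x ≡ 7 (mod 95).
  Combine with x ≡ 0 (mod 11); new modulus lcm = 1045.
    Write x = 7 + 95·t and substitute into x ≡ 0 (mod 11): 95·t ≡ 0 − 7 = -7 (mod 11).
    Reduce coefficients mod 11: 7·t ≡ 4 (mod 11).
    The inverse of 7 mod 11 is 8 (since 7·8 = 56 = 5·11 + 1), so t ≡ 8·4 = 32 ≡ 10 (mod 11).
    Then x = 7 + 95·10 = 957, valid modulo lcm(95, 11) = 1045: x ≡ 957 (mod 1045).
  Combine with x ≡ 11 (mod 13); new modulus lcm = 13585.
    Write x = 957 + 1045·t and substitute into x ≡ 11 (mod 13): 1045·t ≡ 11 − 957 = -946 (mod 13).
    Reduce coefficients mod 13: 5·t ≡ 3 (mod 13).
    The inverse of 5 mod 13 is 8 (since 5·8 = 40 = 3·13 + 1), so t ≡ 8·3 = 24 ≡ 11 (mod 13).
    Then x = 957 + 1045·11 = 12452, valid modulo lcm(1045, 13) = 13585: x ≡ 12452 (mod 13585).
Verify against each original: 12452 mod 5 = 2, 12452 mod 19 = 7, 12452 mod 11 = 0, 12452 mod 13 = 11.

x ≡ 12452 (mod 13585).


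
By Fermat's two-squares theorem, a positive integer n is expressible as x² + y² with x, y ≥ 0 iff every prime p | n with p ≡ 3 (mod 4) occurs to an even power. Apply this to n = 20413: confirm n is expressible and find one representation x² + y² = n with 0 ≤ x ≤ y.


Step 1: Factor n = 20413 = 137 · 149.
Step 2: Check the mod-4 condition on each prime factor: 137 ≡ 1 (mod 4), exponent 1; 149 ≡ 1 (mod 4), exponent 1.
All primes ≡ 3 (mod 4) appear to even exponent (or don't appear), so by the two-squares theorem n IS expressible as a sum of two squares.
Step 3: Build a representation. Here n = 137 · 149 is a product of primes ≡ 1 (mod 4). Each prime p ≡ 1 (mod 4) is itself a sum of two squares; find a² by testing p − a² for a perfect square:
  137: 137 − 1² = 136, 137 − 2² = 133, 137 − 3² = 128, 137 − 4² = 121 = 11² ⇒ 137 = 4² + 11².
  149: 149 − 1² = 148, 149 − 2² = 145, 149 − 3² = 140, 149 − 4² = 133, 149 − 5² = 124, 149 − 6² = 113, 149 − 7² = 100 = 10² ⇒ 149 = 7² + 10².
  Combine using the Brahmagupta–Fibonacci identity (a² + b²)(c² + d²) = (ac − bd)² + (ad + bc)² = (ac + bd)² + (ad − bc)²:
  137 · 149 = 20413: from (4² + 11²)(7² + 10²), take (4·7 − 11·10, 4·10 + 11·7) = (28 − 110, 40 + 77) = (-82, 117); dropping signs (only squares matter) gives (82, 117); check 82² + 117² = 6724 + 13689 = 20413 ✓.
Step 4: Order so x ≤ y and verify: 82² + 117² = 6724 + 13689 = 20413 = n. ✓

n = 20413 = 82² + 117² (one valid representation with x ≤ y).


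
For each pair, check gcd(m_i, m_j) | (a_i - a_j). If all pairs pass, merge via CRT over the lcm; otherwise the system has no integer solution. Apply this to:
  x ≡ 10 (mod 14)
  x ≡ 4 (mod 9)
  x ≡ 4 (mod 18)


Moduli 14, 9, 18 are not pairwise coprime, so CRT works modulo lcm(m_i) when all pairwise compatibility conditions hold.
Pairwise compatibility: gcd(m_i, m_j) must divide a_i - a_j for every pair.
Merge one congruence at a time:
  Start: x ≡ 10 (mod 14).
  Combine with x ≡ 4 (mod 9): gcd(14, 9) = 1; 4 - 10 = -6, which IS divisible by 1, so compatible.
    Write x = 10 + 14·t and substitute into x ≡ 4 (mod 9): 14·t ≡ 4 − 10 = -6 (mod 9).
    Reduce coefficients mod 9: 5·t ≡ 3 (mod 9).
    The inverse of 5 mod 9 is 2 (since 5·2 = 10 = 1·9 + 1), so t ≡ 2·3 = 6 ≡ 6 (mod 9).
    Then x = 10 + 14·6 = 94, valid modulo lcm(14, 9) = 126: x ≡ 94 (mod 126).
  Combine with x ≡ 4 (mod 18): gcd(126, 18) = 18; 4 - 94 = -90, which IS divisible by 18, so compatible.
    Write x = 94 + 126·t and substitute into x ≡ 4 (mod 18): 126·t ≡ 4 − 94 = -90 (mod 18).
    Divide the congruence (and modulus) by g = 18: 7·t ≡ -5 (mod 1).
    Modulo 1 every t works; take t = 0.
    Then x = 94 + 126·0 = 94, valid modulo lcm(126, 18) = 126: x ≡ 94 (mod 126).
Verify: 94 mod 14 = 10, 94 mod 9 = 4, 94 mod 18 = 4.

x ≡ 94 (mod 126).


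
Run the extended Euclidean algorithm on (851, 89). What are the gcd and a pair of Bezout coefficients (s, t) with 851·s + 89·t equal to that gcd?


Euclidean algorithm on (851, 89) — divide until remainder is 0:
  851 = 9 · 89 + 50
  89 = 1 · 50 + 39
  50 = 1 · 39 + 11
  39 = 3 · 11 + 6
  11 = 1 · 6 + 5
  6 = 1 · 5 + 1
  5 = 5 · 1 + 0
gcd(851, 89) = 1.
Track Bezout coefficients alongside the remainders: start with r₀ = 851 = a·1 + b·0 (s = 1, t = 0) and r₁ = 89 = a·0 + b·1 (s = 0, t = 1); each new remainder r_{k+1} = r_{k-1} − q_k·r_k inherits s_{k+1} = s_{k-1} − q_k·s_k, t_{k+1} = t_{k-1} − q_k·t_k, so r_k = a·s_k + b·t_k at every step:
  q = 9: r = 50, s = 1 − 9·0 = 1, t = 0 − 9·1 = -9  (check: 851·1 + 89·(-9) = 50)
  q = 1: r = 39, s = 0 − 1·1 = -1, t = 1 − 1·(-9) = 10  (check: 851·(-1) + 89·10 = 39)
  q = 1: r = 11, s = 1 − 1·(-1) = 2, t = -9 − 1·10 = -19  (check: 851·2 + 89·(-19) = 11)
  q = 3: r = 6, s = -1 − 3·2 = -7, t = 10 − 3·(-19) = 67  (check: 851·(-7) + 89·67 = 6)
  q = 1: r = 5, s = 2 − 1·(-7) = 9, t = -19 − 1·67 = -86  (check: 851·9 + 89·(-86) = 5)
  q = 1: r = 1, s = -7 − 1·9 = -16, t = 67 − 1·(-86) = 153  (check: 851·(-16) + 89·153 = 1)
The row with r = 1 (the gcd) gives the Bezout coefficients s = -16, t = 153.
Result: 851 · (-16) + 89 · (153) = 1.

gcd(851, 89) = 1; s = -16, t = 153 (check: 851·(-16) + 89·153 = 1).


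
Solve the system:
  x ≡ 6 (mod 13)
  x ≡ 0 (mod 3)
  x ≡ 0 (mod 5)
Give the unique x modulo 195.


Moduli 13, 3, 5 are pairwise coprime; by CRT there is a unique solution modulo M = 13 · 3 · 5 = 195.
Solve pairwise, accumulating the modulus:
  Start with x ≡ 6 (mod 13).
  Combine with x ≡ 0 (mod 3): since gcd(13, 3) = 1, we get a unique residue mod 39.
    Write x = 6 + 13·t and substitute into x ≡ 0 (mod 3): 13·t ≡ 0 − 6 = -6 (mod 3).
    Reduce coefficients mod 3: 1·t ≡ 0 (mod 3).
    So t ≡ 0 (mod 3).
    Then x = 6 + 13·0 = 6, valid modulo lcm(13, 3) = 39: x ≡ 6 (mod 39).
  Combine with x ≡ 0 (mod 5): since gcd(39, 5) = 1, we get a unique residue mod 195.
    Write x = 6 + 39·t and substitute into x ≡ 0 (mod 5): 39·t ≡ 0 − 6 = -6 (mod 5).
    Reduce coefficients mod 5: 4·t ≡ 4 (mod 5).
    The inverse of 4 mod 5 is 4 (since 4·4 = 16 = 3·5 + 1), so t ≡ 4·4 = 16 ≡ 1 (mod 5).
    Then x = 6 + 39·1 = 45, valid modulo lcm(39, 5) = 195: x ≡ 45 (mod 195).
Verify: 45 mod 13 = 6 ✓, 45 mod 3 = 0 ✓, 45 mod 5 = 0 ✓.

x ≡ 45 (mod 195).


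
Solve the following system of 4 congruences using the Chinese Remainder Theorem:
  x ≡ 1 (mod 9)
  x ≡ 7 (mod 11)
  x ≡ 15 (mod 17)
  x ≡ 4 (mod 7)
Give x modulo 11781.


Product of moduli M = 9 · 11 · 17 · 7 = 11781.
Merge one congruence at a time:
  Start: x ≡ 1 (mod 9).
  Combine with x ≡ 7 (mod 11); new modulus lcm = 99.
    Write x = 1 + 9·t and substitute into x ≡ 7 (mod 11): 9·t ≡ 7 − 1 = 6 (mod 11).
    The inverse of 9 mod 11 is 5 (since 9·5 = 45 = 4·11 + 1), so t ≡ 5·6 = 30 ≡ 8 (mod 11).
    Then x = 1 + 9·8 = 73, valid modulo lcm(9, 11) = 99: x ≡ 73 (mod 99).
  Combine with x ≡ 15 (mod 17); new modulus lcm = 1683.
    Write x = 73 + 99·t and substitute into x ≡ 15 (mod 17): 99·t ≡ 15 − 73 = -58 (mod 17).
    Reduce coefficients mod 17: 14·t ≡ 10 (mod 17).
    The inverse of 14 mod 17 is 11 (since 14·11 = 154 = 9·17 + 1), so t ≡ 11·10 = 110 ≡ 8 (mod 17).
    Then x = 73 + 99·8 = 865, valid modulo lcm(99, 17) = 1683: x ≡ 865 (mod 1683).
  Combine with x ≡ 4 (mod 7); new modulus lcm = 11781.
    Write x = 865 + 1683·t and substitute into x ≡ 4 (mod 7): 1683·t ≡ 4 − 865 = -861 (mod 7).
    Reduce coefficients mod 7: 3·t ≡ 0 (mod 7).
    The inverse of 3 mod 7 is 5 (since 3·5 = 15 = 2·7 + 1), so t ≡ 5·0 = 0 ≡ 0 (mod 7).
    Then x = 865 + 1683·0 = 865, valid modulo lcm(1683, 7) = 11781: x ≡ 865 (mod 11781).
Verify against each original: 865 mod 9 = 1, 865 mod 11 = 7, 865 mod 17 = 15, 865 mod 7 = 4.

x ≡ 865 (mod 11781).


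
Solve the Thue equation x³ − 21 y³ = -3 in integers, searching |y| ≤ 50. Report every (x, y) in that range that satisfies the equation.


The equation is x³ - 21y³ = -3. For fixed y, x³ = 21·y³ − 3, so a solution requires the RHS to be a perfect cube.
Strategy: iterate y from -50 to 50, compute RHS = 21·y³ − 3, and check whether it is a (positive or negative) perfect cube.
Check small values of y:
  y = 0: RHS = -3 is not a perfect cube.
  y = 1: RHS = 18 is not a perfect cube.
  y = -1: RHS = -24 is not a perfect cube.
  y = 2: RHS = 165 is not a perfect cube.
  y = -2: RHS = -171 is not a perfect cube.
  y = 3: RHS = 564 is not a perfect cube.
  y = -3: RHS = -570 is not a perfect cube.
Continuing the search up to |y| = 50 finds no solutions either.
No (x, y) in the scanned range satisfies the equation.

No integer solutions with |y| ≤ 50.


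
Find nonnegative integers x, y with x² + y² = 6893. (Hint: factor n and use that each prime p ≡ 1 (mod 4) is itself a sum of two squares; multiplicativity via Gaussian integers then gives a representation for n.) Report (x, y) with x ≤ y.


Step 1: Factor n = 6893 = 61 · 113.
Step 2: Check the mod-4 condition on each prime factor: 61 ≡ 1 (mod 4), exponent 1; 113 ≡ 1 (mod 4), exponent 1.
All primes ≡ 3 (mod 4) appear to even exponent (or don't appear), so by the two-squares theorem n IS expressible as a sum of two squares.
Step 3: Build a representation. Here n = 61 · 113 is a product of primes ≡ 1 (mod 4). Each prime p ≡ 1 (mod 4) is itself a sum of two squares; find a² by testing p − a² for a perfect square:
  61: 61 − 1² = 60, 61 − 2² = 57, 61 − 3² = 52, 61 − 4² = 45, 61 − 5² = 36 = 6² ⇒ 61 = 5² + 6².
  113: 113 − 1² = 112, 113 − 2² = 109, 113 − 3² = 104, 113 − 4² = 97, 113 − 5² = 88, 113 − 6² = 77, 113 − 7² = 64 = 8² ⇒ 113 = 7² + 8².
  Combine using the Brahmagupta–Fibonacci identity (a² + b²)(c² + d²) = (ac − bd)² + (ad + bc)² = (ac + bd)² + (ad − bc)²:
  61 · 113 = 6893: from (5² + 6²)(7² + 8²), take (5·7 − 6·8, 5·8 + 6·7) = (35 − 48, 40 + 42) = (-13, 82); dropping signs (only squares matter) gives (13, 82); check 13² + 82² = 169 + 6724 = 6893 ✓.
Step 4: Order so x ≤ y and verify: 13² + 82² = 169 + 6724 = 6893 = n. ✓

n = 6893 = 13² + 82² (one valid representation with x ≤ y).


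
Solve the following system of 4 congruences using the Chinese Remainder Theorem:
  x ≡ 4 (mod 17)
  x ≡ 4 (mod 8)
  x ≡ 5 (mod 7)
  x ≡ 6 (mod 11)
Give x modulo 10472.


Product of moduli M = 17 · 8 · 7 · 11 = 10472.
Merge one congruence at a time:
  Start: x ≡ 4 (mod 17).
  Combine with x ≡ 4 (mod 8); new modulus lcm = 136.
    Write x = 4 + 17·t and substitute into x ≡ 4 (mod 8): 17·t ≡ 4 − 4 = 0 (mod 8).
    Reduce coefficients mod 8: 1·t ≡ 0 (mod 8).
    So t ≡ 0 (mod 8).
    Then x = 4 + 17·0 = 4, valid modulo lcm(17, 8) = 136: x ≡ 4 (mod 136).
  Combine with x ≡ 5 (mod 7); new modulus lcm = 952.
    Write x = 4 + 136·t and substitute into x ≡ 5 (mod 7): 136·t ≡ 5 − 4 = 1 (mod 7).
    Reduce coefficients mod 7: 3·t ≡ 1 (mod 7).
    The inverse of 3 mod 7 is 5 (since 3·5 = 15 = 2·7 + 1), so t ≡ 5·1 = 5 ≡ 5 (mod 7).
    Then x = 4 + 136·5 = 684, valid modulo lcm(136, 7) = 952: x ≡ 684 (mod 952).
  Combine with x ≡ 6 (mod 11); new modulus lcm = 10472.
    Write x = 684 + 952·t and substitute into x ≡ 6 (mod 11): 952·t ≡ 6 − 684 = -678 (mod 11).
    Reduce coefficients mod 11: 6·t ≡ 4 (mod 11).
    The inverse of 6 mod 11 is 2 (since 6·2 = 12 = 1·11 + 1), so t ≡ 2·4 = 8 ≡ 8 (mod 11).
    Then x = 684 + 952·8 = 8300, valid modulo lcm(952, 11) = 10472: x ≡ 8300 (mod 10472).
Verify against each original: 8300 mod 17 = 4, 8300 mod 8 = 4, 8300 mod 7 = 5, 8300 mod 11 = 6.

x ≡ 8300 (mod 10472).


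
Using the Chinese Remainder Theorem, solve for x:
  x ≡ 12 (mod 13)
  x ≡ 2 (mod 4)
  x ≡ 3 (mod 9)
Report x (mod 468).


Moduli 13, 4, 9 are pairwise coprime; by CRT there is a unique solution modulo M = 13 · 4 · 9 = 468.
Solve pairwise, accumulating the modulus:
  Start with x ≡ 12 (mod 13).
  Combine with x ≡ 2 (mod 4): since gcd(13, 4) = 1, we get a unique residue mod 52.
    Write x = 12 + 13·t and substitute into x ≡ 2 (mod 4): 13·t ≡ 2 − 12 = -10 (mod 4).
    Reduce coefficients mod 4: 1·t ≡ 2 (mod 4).
    So t ≡ 2 (mod 4).
    Then x = 12 + 13·2 = 38, valid modulo lcm(13, 4) = 52: x ≡ 38 (mod 52).
  Combine with x ≡ 3 (mod 9): since gcd(52, 9) = 1, we get a unique residue mod 468.
    Write x = 38 + 52·t and substitute into x ≡ 3 (mod 9): 52·t ≡ 3 − 38 = -35 (mod 9).
    Reduce coefficients mod 9: 7·t ≡ 1 (mod 9).
    The inverse of 7 mod 9 is 4 (since 7·4 = 28 = 3·9 + 1), so t ≡ 4·1 = 4 ≡ 4 (mod 9).
    Then x = 38 + 52·4 = 246, valid modulo lcm(52, 9) = 468: x ≡ 246 (mod 468).
Verify: 246 mod 13 = 12 ✓, 246 mod 4 = 2 ✓, 246 mod 9 = 3 ✓.

x ≡ 246 (mod 468).


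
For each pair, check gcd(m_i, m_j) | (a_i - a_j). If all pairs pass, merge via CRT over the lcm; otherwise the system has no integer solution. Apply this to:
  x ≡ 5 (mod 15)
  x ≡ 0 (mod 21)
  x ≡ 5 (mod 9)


Moduli 15, 21, 9 are not pairwise coprime, so CRT works modulo lcm(m_i) when all pairwise compatibility conditions hold.
Pairwise compatibility: gcd(m_i, m_j) must divide a_i - a_j for every pair.
Merge one congruence at a time:
  Start: x ≡ 5 (mod 15).
  Combine with x ≡ 0 (mod 21): gcd(15, 21) = 3, and 0 - 5 = -5 is NOT divisible by 3.
    ⇒ system is inconsistent (no integer solution).

No solution (the system is inconsistent).


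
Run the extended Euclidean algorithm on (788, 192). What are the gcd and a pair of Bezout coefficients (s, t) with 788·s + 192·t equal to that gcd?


Euclidean algorithm on (788, 192) — divide until remainder is 0:
  788 = 4 · 192 + 20
  192 = 9 · 20 + 12
  20 = 1 · 12 + 8
  12 = 1 · 8 + 4
  8 = 2 · 4 + 0
gcd(788, 192) = 4.
Track Bezout coefficients alongside the remainders: start with r₀ = 788 = a·1 + b·0 (s = 1, t = 0) and r₁ = 192 = a·0 + b·1 (s = 0, t = 1); each new remainder r_{k+1} = r_{k-1} − q_k·r_k inherits s_{k+1} = s_{k-1} − q_k·s_k, t_{k+1} = t_{k-1} − q_k·t_k, so r_k = a·s_k + b·t_k at every step:
  q = 4: r = 20, s = 1 − 4·0 = 1, t = 0 − 4·1 = -4  (check: 788·1 + 192·(-4) = 20)
  q = 9: r = 12, s = 0 − 9·1 = -9, t = 1 − 9·(-4) = 37  (check: 788·(-9) + 192·37 = 12)
  q = 1: r = 8, s = 1 − 1·(-9) = 10, t = -4 − 1·37 = -41  (check: 788·10 + 192·(-41) = 8)
  q = 1: r = 4, s = -9 − 1·10 = -19, t = 37 − 1·(-41) = 78  (check: 788·(-19) + 192·78 = 4)
The row with r = 4 (the gcd) gives the Bezout coefficients s = -19, t = 78.
Result: 788 · (-19) + 192 · (78) = 4.

gcd(788, 192) = 4; s = -19, t = 78 (check: 788·(-19) + 192·78 = 4).


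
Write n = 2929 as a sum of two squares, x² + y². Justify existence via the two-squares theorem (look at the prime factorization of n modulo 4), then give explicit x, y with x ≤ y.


Step 1: Factor n = 2929 = 29 · 101.
Step 2: Check the mod-4 condition on each prime factor: 29 ≡ 1 (mod 4), exponent 1; 101 ≡ 1 (mod 4), exponent 1.
All primes ≡ 3 (mod 4) appear to even exponent (or don't appear), so by the two-squares theorem n IS expressible as a sum of two squares.
Step 3: Build a representation. Here n = 29 · 101 is a product of primes ≡ 1 (mod 4). Each prime p ≡ 1 (mod 4) is itself a sum of two squares; find a² by testing p − a² for a perfect square:
  29: 29 − 1² = 28, 29 − 2² = 25 = 5² ⇒ 29 = 2² + 5².
  101: 101 − 1² = 100 = 10² ⇒ 101 = 1² + 10².
  Combine using the Brahmagupta–Fibonacci identity (a² + b²)(c² + d²) = (ac − bd)² + (ad + bc)² = (ac + bd)² + (ad − bc)²:
  29 · 101 = 2929: from (2² + 5²)(1² + 10²), take (2·1 − 5·10, 2·10 + 5·1) = (2 − 50, 20 + 5) = (-48, 25); dropping signs (only squares matter) gives (48, 25); check 48² + 25² = 2304 + 625 = 2929 ✓.
Step 4: Order so x ≤ y and verify: 25² + 48² = 625 + 2304 = 2929 = n. ✓

n = 2929 = 25² + 48² (one valid representation with x ≤ y).


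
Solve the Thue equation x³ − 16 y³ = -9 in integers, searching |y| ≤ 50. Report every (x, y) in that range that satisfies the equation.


The equation is x³ - 16y³ = -9. For fixed y, x³ = 16·y³ − 9, so a solution requires the RHS to be a perfect cube.
Strategy: iterate y from -50 to 50, compute RHS = 16·y³ − 9, and check whether it is a (positive or negative) perfect cube.
Check small values of y:
  y = 0: RHS = -9 is not a perfect cube.
  y = 1: RHS = 7 is not a perfect cube.
  y = -1: RHS = -25 is not a perfect cube.
  y = 2: RHS = 119 is not a perfect cube.
  y = -2: RHS = -137 is not a perfect cube.
  y = 3: RHS = 423 is not a perfect cube.
  y = -3: RHS = -441 is not a perfect cube.
Continuing the search up to |y| = 50 finds no solutions either.
No (x, y) in the scanned range satisfies the equation.

No integer solutions with |y| ≤ 50.


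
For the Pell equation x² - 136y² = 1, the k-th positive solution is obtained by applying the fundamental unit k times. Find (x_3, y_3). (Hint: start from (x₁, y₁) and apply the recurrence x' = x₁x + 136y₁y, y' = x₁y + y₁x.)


Step 1: Find the fundamental solution (x₁, y₁) of x² - 136y² = 1.
  Expand √136 as a continued fraction. a₀ = ⌊√136⌋ = 11; iterate m_{k+1} = d_k·a_k − m_k, d_{k+1} = (136 − m_{k+1}²)/d_k, a_{k+1} = ⌊(a₀ + m_{k+1})/d_{k+1}⌋ (starting m₀ = 0, d₀ = 1), with convergents p_k = a_k·p_{k-1} + p_{k-2}, q_k = a_k·q_{k-1} + q_{k-2} (p₋₁ = 1, q₋₁ = 0):
  k = 0: a₀ = 11; p₀/q₀ = 11/1; p₀² − 136·q₀² = 121 − 136 = -15.
  k = 1: m = 11, d = 15, a = ⌊(11 + 11)/15⌋ = 1; p/q = (1·11 + 1)/(1·1 + 0) = 12/1; p² − 136·q² = 144 − 136 = 8.
  k = 2: m = 4, d = 8, a = ⌊(11 + 4)/8⌋ = 1; p/q = (1·12 + 11)/(1·1 + 1) = 23/2; p² − 136·q² = 529 − 544 = -15.
  k = 3: m = 4, d = 15, a = ⌊(11 + 4)/15⌋ = 1; p/q = (1·23 + 12)/(1·2 + 1) = 35/3; p² − 136·q² = 1225 − 1224 = 1.
  The first convergent with p² − 136·q² = 1 gives the fundamental solution (x₁, y₁) = (35, 3).
Step 2: Apply the recurrence (x_{n+1}, y_{n+1}) = (x₁x_n + 136y₁y_n, x₁y_n + y₁x_n) repeatedly.
  From (x_1, y_1) = (35, 3): x_2 = 35·35 + 136·3·3 = 2449; y_2 = 35·3 + 3·35 = 210.
  From (x_2, y_2) = (2449, 210): x_3 = 35·2449 + 136·3·210 = 171395; y_3 = 35·210 + 3·2449 = 14697.
Step 3: Verify x_3² - 136·y_3² = 29376246025 - 29376246024 = 1 (should be 1). ✓

(x_1, y_1) = (35, 3); (x_3, y_3) = (171395, 14697).


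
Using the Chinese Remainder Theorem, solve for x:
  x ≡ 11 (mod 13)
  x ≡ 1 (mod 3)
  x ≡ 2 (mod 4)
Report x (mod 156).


Moduli 13, 3, 4 are pairwise coprime; by CRT there is a unique solution modulo M = 13 · 3 · 4 = 156.
Solve pairwise, accumulating the modulus:
  Start with x ≡ 11 (mod 13).
  Combine with x ≡ 1 (mod 3): since gcd(13, 3) = 1, we get a unique residue mod 39.
    Write x = 11 + 13·t and substitute into x ≡ 1 (mod 3): 13·t ≡ 1 − 11 = -10 (mod 3).
    Reduce coefficients mod 3: 1·t ≡ 2 (mod 3).
    So t ≡ 2 (mod 3).
    Then x = 11 + 13·2 = 37, valid modulo lcm(13, 3) = 39: x ≡ 37 (mod 39).
  Combine with x ≡ 2 (mod 4): since gcd(39, 4) = 1, we get a unique residue mod 156.
    Write x = 37 + 39·t and substitute into x ≡ 2 (mod 4): 39·t ≡ 2 − 37 = -35 (mod 4).
    Reduce coefficients mod 4: 3·t ≡ 1 (mod 4).
    The inverse of 3 mod 4 is 3 (since 3·3 = 9 = 2·4 + 1), so t ≡ 3·1 = 3 ≡ 3 (mod 4).
    Then x = 37 + 39·3 = 154, valid modulo lcm(39, 4) = 156: x ≡ 154 (mod 156).
Verify: 154 mod 13 = 11 ✓, 154 mod 3 = 1 ✓, 154 mod 4 = 2 ✓.

x ≡ 154 (mod 156).


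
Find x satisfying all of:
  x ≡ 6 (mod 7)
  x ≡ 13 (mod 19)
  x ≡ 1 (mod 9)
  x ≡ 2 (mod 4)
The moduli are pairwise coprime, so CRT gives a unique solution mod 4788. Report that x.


Product of moduli M = 7 · 19 · 9 · 4 = 4788.
Merge one congruence at a time:
  Start: x ≡ 6 (mod 7).
  Combine with x ≡ 13 (mod 19); new modulus lcm = 133.
    Write x = 6 + 7·t and substitute into x ≡ 13 (mod 19): 7·t ≡ 13 − 6 = 7 (mod 19).
    The inverse of 7 mod 19 is 11 (since 7·11 = 77 = 4·19 + 1), so t ≡ 11·7 = 77 ≡ 1 (mod 19).
    Then x = 6 + 7·1 = 13, valid modulo lcm(7, 19) = 133: x ≡ 13 (mod 133).
  Combine with x ≡ 1 (mod 9); new modulus lcm = 1197.
    Write x = 13 + 133·t and substitute into x ≡ 1 (mod 9): 133·t ≡ 1 − 13 = -12 (mod 9).
    Reduce coefficients mod 9: 7·t ≡ 6 (mod 9).
    The inverse of 7 mod 9 is 4 (since 7·4 = 28 = 3·9 + 1), so t ≡ 4·6 = 24 ≡ 6 (mod 9).
    Then x = 13 + 133·6 = 811, valid modulo lcm(133, 9) = 1197: x ≡ 811 (mod 1197).
  Combine with x ≡ 2 (mod 4); new modulus lcm = 4788.
    Write x = 811 + 1197·t and substitute into x ≡ 2 (mod 4): 1197·t ≡ 2 − 811 = -809 (mod 4).
    Reduce coefficients mod 4: 1·t ≡ 3 (mod 4).
    So t ≡ 3 (mod 4).
    Then x = 811 + 1197·3 = 4402, valid modulo lcm(1197, 4) = 4788: x ≡ 4402 (mod 4788).
Verify against each original: 4402 mod 7 = 6, 4402 mod 19 = 13, 4402 mod 9 = 1, 4402 mod 4 = 2.

x ≡ 4402 (mod 4788).


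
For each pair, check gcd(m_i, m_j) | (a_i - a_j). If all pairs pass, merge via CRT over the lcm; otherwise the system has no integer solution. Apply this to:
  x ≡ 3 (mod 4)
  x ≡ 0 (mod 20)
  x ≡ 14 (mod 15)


Moduli 4, 20, 15 are not pairwise coprime, so CRT works modulo lcm(m_i) when all pairwise compatibility conditions hold.
Pairwise compatibility: gcd(m_i, m_j) must divide a_i - a_j for every pair.
Merge one congruence at a time:
  Start: x ≡ 3 (mod 4).
  Combine with x ≡ 0 (mod 20): gcd(4, 20) = 4, and 0 - 3 = -3 is NOT divisible by 4.
    ⇒ system is inconsistent (no integer solution).

No solution (the system is inconsistent).


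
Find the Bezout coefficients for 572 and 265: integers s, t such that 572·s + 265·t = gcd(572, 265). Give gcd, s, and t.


Euclidean algorithm on (572, 265) — divide until remainder is 0:
  572 = 2 · 265 + 42
  265 = 6 · 42 + 13
  42 = 3 · 13 + 3
  13 = 4 · 3 + 1
  3 = 3 · 1 + 0
gcd(572, 265) = 1.
Track Bezout coefficients alongside the remainders: start with r₀ = 572 = a·1 + b·0 (s = 1, t = 0) and r₁ = 265 = a·0 + b·1 (s = 0, t = 1); each new remainder r_{k+1} = r_{k-1} − q_k·r_k inherits s_{k+1} = s_{k-1} − q_k·s_k, t_{k+1} = t_{k-1} − q_k·t_k, so r_k = a·s_k + b·t_k at every step:
  q = 2: r = 42, s = 1 − 2·0 = 1, t = 0 − 2·1 = -2  (check: 572·1 + 265·(-2) = 42)
  q = 6: r = 13, s = 0 − 6·1 = -6, t = 1 − 6·(-2) = 13  (check: 572·(-6) + 265·13 = 13)
  q = 3: r = 3, s = 1 − 3·(-6) = 19, t = -2 − 3·13 = -41  (check: 572·19 + 265·(-41) = 3)
  q = 4: r = 1, s = -6 − 4·19 = -82, t = 13 − 4·(-41) = 177  (check: 572·(-82) + 265·177 = 1)
The row with r = 1 (the gcd) gives the Bezout coefficients s = -82, t = 177.
Result: 572 · (-82) + 265 · (177) = 1.

gcd(572, 265) = 1; s = -82, t = 177 (check: 572·(-82) + 265·177 = 1).


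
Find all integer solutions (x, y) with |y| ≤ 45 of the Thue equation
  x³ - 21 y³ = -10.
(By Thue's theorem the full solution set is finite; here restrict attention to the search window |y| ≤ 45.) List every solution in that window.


The equation is x³ - 21y³ = -10. For fixed y, x³ = 21·y³ − 10, so a solution requires the RHS to be a perfect cube.
Strategy: iterate y from -45 to 45, compute RHS = 21·y³ − 10, and check whether it is a (positive or negative) perfect cube.
Check small values of y:
  y = 0: RHS = -10 is not a perfect cube.
  y = 1: RHS = 11 is not a perfect cube.
  y = -1: RHS = -31 is not a perfect cube.
  y = 2: RHS = 158 is not a perfect cube.
  y = -2: RHS = -178 is not a perfect cube.
  y = 3: RHS = 557 is not a perfect cube.
  y = -3: RHS = -577 is not a perfect cube.
Continuing the search up to |y| = 45 finds no solutions either.
No (x, y) in the scanned range satisfies the equation.

No integer solutions with |y| ≤ 45.


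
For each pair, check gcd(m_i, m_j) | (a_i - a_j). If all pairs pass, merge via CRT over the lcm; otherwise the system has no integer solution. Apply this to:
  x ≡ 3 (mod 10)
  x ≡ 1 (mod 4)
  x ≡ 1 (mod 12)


Moduli 10, 4, 12 are not pairwise coprime, so CRT works modulo lcm(m_i) when all pairwise compatibility conditions hold.
Pairwise compatibility: gcd(m_i, m_j) must divide a_i - a_j for every pair.
Merge one congruence at a time:
  Start: x ≡ 3 (mod 10).
  Combine with x ≡ 1 (mod 4): gcd(10, 4) = 2; 1 - 3 = -2, which IS divisible by 2, so compatible.
    Write x = 3 + 10·t and substitute into x ≡ 1 (mod 4): 10·t ≡ 1 − 3 = -2 (mod 4).
    Divide the congruence (and modulus) by g = 2: 5·t ≡ -1 (mod 2).
    Reduce coefficients mod 2: 1·t ≡ 1 (mod 2).
    So t ≡ 1 (mod 2).
    Then x = 3 + 10·1 = 13, valid modulo lcm(10, 4) = 20: x ≡ 13 (mod 20).
  Combine with x ≡ 1 (mod 12): gcd(20, 12) = 4; 1 - 13 = -12, which IS divisible by 4, so compatible.
    Write x = 13 + 20·t and substitute into x ≡ 1 (mod 12): 20·t ≡ 1 − 13 = -12 (mod 12).
    Divide the congruence (and modulus) by g = 4: 5·t ≡ -3 (mod 3).
    Reduce coefficients mod 3: 2·t ≡ 0 (mod 3).
    The inverse of 2 mod 3 is 2 (since 2·2 = 4 = 1·3 + 1), so t ≡ 2·0 = 0 ≡ 0 (mod 3).
    Then x = 13 + 20·0 = 13, valid modulo lcm(20, 12) = 60: x ≡ 13 (mod 60).
Verify: 13 mod 10 = 3, 13 mod 4 = 1, 13 mod 12 = 1.

x ≡ 13 (mod 60).


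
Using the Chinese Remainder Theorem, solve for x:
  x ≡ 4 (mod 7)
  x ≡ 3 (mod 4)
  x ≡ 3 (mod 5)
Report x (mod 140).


Moduli 7, 4, 5 are pairwise coprime; by CRT there is a unique solution modulo M = 7 · 4 · 5 = 140.
Solve pairwise, accumulating the modulus:
  Start with x ≡ 4 (mod 7).
  Combine with x ≡ 3 (mod 4): since gcd(7, 4) = 1, we get a unique residue mod 28.
    Write x = 4 + 7·t and substitute into x ≡ 3 (mod 4): 7·t ≡ 3 − 4 = -1 (mod 4).
    Reduce coefficients mod 4: 3·t ≡ 3 (mod 4).
    The inverse of 3 mod 4 is 3 (since 3·3 = 9 = 2·4 + 1), so t ≡ 3·3 = 9 ≡ 1 (mod 4).
    Then x = 4 + 7·1 = 11, valid modulo lcm(7, 4) = 28: x ≡ 11 (mod 28).
  Combine with x ≡ 3 (mod 5): since gcd(28, 5) = 1, we get a unique residue mod 140.
    Write x = 11 + 28·t and substitute into x ≡ 3 (mod 5): 28·t ≡ 3 − 11 = -8 (mod 5).
    Reduce coefficients mod 5: 3·t ≡ 2 (mod 5).
    The inverse of 3 mod 5 is 2 (since 3·2 = 6 = 1·5 + 1), so t ≡ 2·2 = 4 ≡ 4 (mod 5).
    Then x = 11 + 28·4 = 123, valid modulo lcm(28, 5) = 140: x ≡ 123 (mod 140).
Verify: 123 mod 7 = 4 ✓, 123 mod 4 = 3 ✓, 123 mod 5 = 3 ✓.

x ≡ 123 (mod 140).


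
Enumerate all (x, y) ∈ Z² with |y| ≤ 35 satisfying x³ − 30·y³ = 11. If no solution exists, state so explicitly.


The equation is x³ - 30y³ = 11. For fixed y, x³ = 30·y³ + 11, so a solution requires the RHS to be a perfect cube.
Strategy: iterate y from -35 to 35, compute RHS = 30·y³ + 11, and check whether it is a (positive or negative) perfect cube.
Check small values of y:
  y = 0: RHS = 11 is not a perfect cube.
  y = 1: RHS = 41 is not a perfect cube.
  y = -1: RHS = -19 is not a perfect cube.
  y = 2: RHS = 251 is not a perfect cube.
  y = -2: RHS = -229 is not a perfect cube.
  y = 3: RHS = 821 is not a perfect cube.
  y = -3: RHS = -799 is not a perfect cube.
Continuing the search up to |y| = 35 finds no solutions either.
No (x, y) in the scanned range satisfies the equation.

No integer solutions with |y| ≤ 35.


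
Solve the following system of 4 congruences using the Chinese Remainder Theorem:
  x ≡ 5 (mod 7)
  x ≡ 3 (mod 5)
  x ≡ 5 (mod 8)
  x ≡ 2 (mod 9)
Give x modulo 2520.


Product of moduli M = 7 · 5 · 8 · 9 = 2520.
Merge one congruence at a time:
  Start: x ≡ 5 (mod 7).
  Combine with x ≡ 3 (mod 5); new modulus lcm = 35.
    Write x = 5 + 7·t and substitute into x ≡ 3 (mod 5): 7·t ≡ 3 − 5 = -2 (mod 5).
    Reduce coefficients mod 5: 2·t ≡ 3 (mod 5).
    The inverse of 2 mod 5 is 3 (since 2·3 = 6 = 1·5 + 1), so t ≡ 3·3 = 9 ≡ 4 (mod 5).
    Then x = 5 + 7·4 = 33, valid modulo lcm(7, 5) = 35: x ≡ 33 (mod 35).
  Combine with x ≡ 5 (mod 8); new modulus lcm = 280.
    Write x = 33 + 35·t and substitute into x ≡ 5 (mod 8): 35·t ≡ 5 − 33 = -28 (mod 8).
    Reduce coefficients mod 8: 3·t ≡ 4 (mod 8).
    The inverse of 3 mod 8 is 3 (since 3·3 = 9 = 1·8 + 1), so t ≡ 3·4 = 12 ≡ 4 (mod 8).
    Then x = 33 + 35·4 = 173, valid modulo lcm(35, 8) = 280: x ≡ 173 (mod 280).
  Combine with x ≡ 2 (mod 9); new modulus lcm = 2520.
    Write x = 173 + 280·t and substitute into x ≡ 2 (mod 9): 280·t ≡ 2 − 173 = -171 (mod 9).
    Reduce coefficients mod 9: 1·t ≡ 0 (mod 9).
    So t ≡ 0 (mod 9).
    Then x = 173 + 280·0 = 173, valid modulo lcm(280, 9) = 2520: x ≡ 173 (mod 2520).
Verify against each original: 173 mod 7 = 5, 173 mod 5 = 3, 173 mod 8 = 5, 173 mod 9 = 2.

x ≡ 173 (mod 2520).


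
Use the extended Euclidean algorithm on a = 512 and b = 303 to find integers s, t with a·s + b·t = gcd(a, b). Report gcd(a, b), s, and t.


Euclidean algorithm on (512, 303) — divide until remainder is 0:
  512 = 1 · 303 + 209
  303 = 1 · 209 + 94
  209 = 2 · 94 + 21
  94 = 4 · 21 + 10
  21 = 2 · 10 + 1
  10 = 10 · 1 + 0
gcd(512, 303) = 1.
Track Bezout coefficients alongside the remainders: start with r₀ = 512 = a·1 + b·0 (s = 1, t = 0) and r₁ = 303 = a·0 + b·1 (s = 0, t = 1); each new remainder r_{k+1} = r_{k-1} − q_k·r_k inherits s_{k+1} = s_{k-1} − q_k·s_k, t_{k+1} = t_{k-1} − q_k·t_k, so r_k = a·s_k + b·t_k at every step:
  q = 1: r = 209, s = 1 − 1·0 = 1, t = 0 − 1·1 = -1  (check: 512·1 + 303·(-1) = 209)
  q = 1: r = 94, s = 0 − 1·1 = -1, t = 1 − 1·(-1) = 2  (check: 512·(-1) + 303·2 = 94)
  q = 2: r = 21, s = 1 − 2·(-1) = 3, t = -1 − 2·2 = -5  (check: 512·3 + 303·(-5) = 21)
  q = 4: r = 10, s = -1 − 4·3 = -13, t = 2 − 4·(-5) = 22  (check: 512·(-13) + 303·22 = 10)
  q = 2: r = 1, s = 3 − 2·(-13) = 29, t = -5 − 2·22 = -49  (check: 512·29 + 303·(-49) = 1)
The row with r = 1 (the gcd) gives the Bezout coefficients s = 29, t = -49.
Result: 512 · (29) + 303 · (-49) = 1.

gcd(512, 303) = 1; s = 29, t = -49 (check: 512·29 + 303·(-49) = 1).


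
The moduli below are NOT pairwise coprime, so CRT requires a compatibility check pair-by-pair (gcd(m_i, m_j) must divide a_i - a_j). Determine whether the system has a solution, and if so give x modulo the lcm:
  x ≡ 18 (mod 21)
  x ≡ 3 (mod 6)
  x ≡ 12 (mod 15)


Moduli 21, 6, 15 are not pairwise coprime, so CRT works modulo lcm(m_i) when all pairwise compatibility conditions hold.
Pairwise compatibility: gcd(m_i, m_j) must divide a_i - a_j for every pair.
Merge one congruence at a time:
  Start: x ≡ 18 (mod 21).
  Combine with x ≡ 3 (mod 6): gcd(21, 6) = 3; 3 - 18 = -15, which IS divisible by 3, so compatible.
    Write x = 18 + 21·t and substitute into x ≡ 3 (mod 6): 21·t ≡ 3 − 18 = -15 (mod 6).
    Divide the congruence (and modulus) by g = 3: 7·t ≡ -5 (mod 2).
    Reduce coefficients mod 2: 1·t ≡ 1 (mod 2).
    So t ≡ 1 (mod 2).
    Then x = 18 + 21·1 = 39, valid modulo lcm(21, 6) = 42: x ≡ 39 (mod 42).
  Combine with x ≡ 12 (mod 15): gcd(42, 15) = 3; 12 - 39 = -27, which IS divisible by 3, so compatible.
    Write x = 39 + 42·t and substitute into x ≡ 12 (mod 15): 42·t ≡ 12 − 39 = -27 (mod 15).
    Divide the congruence (and modulus) by g = 3: 14·t ≡ -9 (mod 5).
    Reduce coefficients mod 5: 4·t ≡ 1 (mod 5).
    The inverse of 4 mod 5 is 4 (since 4·4 = 16 = 3·5 + 1), so t ≡ 4·1 = 4 ≡ 4 (mod 5).
    Then x = 39 + 42·4 = 207, valid modulo lcm(42, 15) = 210: x ≡ 207 (mod 210).
Verify: 207 mod 21 = 18, 207 mod 6 = 3, 207 mod 15 = 12.

x ≡ 207 (mod 210).


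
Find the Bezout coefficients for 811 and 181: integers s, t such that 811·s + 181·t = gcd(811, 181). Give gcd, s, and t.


Euclidean algorithm on (811, 181) — divide until remainder is 0:
  811 = 4 · 181 + 87
  181 = 2 · 87 + 7
  87 = 12 · 7 + 3
  7 = 2 · 3 + 1
  3 = 3 · 1 + 0
gcd(811, 181) = 1.
Track Bezout coefficients alongside the remainders: start with r₀ = 811 = a·1 + b·0 (s = 1, t = 0) and r₁ = 181 = a·0 + b·1 (s = 0, t = 1); each new remainder r_{k+1} = r_{k-1} − q_k·r_k inherits s_{k+1} = s_{k-1} − q_k·s_k, t_{k+1} = t_{k-1} − q_k·t_k, so r_k = a·s_k + b·t_k at every step:
  q = 4: r = 87, s = 1 − 4·0 = 1, t = 0 − 4·1 = -4  (check: 811·1 + 181·(-4) = 87)
  q = 2: r = 7, s = 0 − 2·1 = -2, t = 1 − 2·(-4) = 9  (check: 811·(-2) + 181·9 = 7)
  q = 12: r = 3, s = 1 − 12·(-2) = 25, t = -4 − 12·9 = -112  (check: 811·25 + 181·(-112) = 3)
  q = 2: r = 1, s = -2 − 2·25 = -52, t = 9 − 2·(-112) = 233  (check: 811·(-52) + 181·233 = 1)
The row with r = 1 (the gcd) gives the Bezout coefficients s = -52, t = 233.
Result: 811 · (-52) + 181 · (233) = 1.

gcd(811, 181) = 1; s = -52, t = 233 (check: 811·(-52) + 181·233 = 1).


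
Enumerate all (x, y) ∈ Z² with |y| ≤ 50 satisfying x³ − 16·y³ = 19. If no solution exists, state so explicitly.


The equation is x³ - 16y³ = 19. For fixed y, x³ = 16·y³ + 19, so a solution requires the RHS to be a perfect cube.
Strategy: iterate y from -50 to 50, compute RHS = 16·y³ + 19, and check whether it is a (positive or negative) perfect cube.
Check small values of y:
  y = 0: RHS = 19 is not a perfect cube.
  y = 1: RHS = 35 is not a perfect cube.
  y = -1: RHS = 3 is not a perfect cube.
  y = 2: RHS = 147 is not a perfect cube.
  y = -2: RHS = -109 is not a perfect cube.
  y = 3: RHS = 451 is not a perfect cube.
  y = -3: RHS = -413 is not a perfect cube.
Continuing the search up to |y| = 50 finds no solutions either.
No (x, y) in the scanned range satisfies the equation.

No integer solutions with |y| ≤ 50.
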